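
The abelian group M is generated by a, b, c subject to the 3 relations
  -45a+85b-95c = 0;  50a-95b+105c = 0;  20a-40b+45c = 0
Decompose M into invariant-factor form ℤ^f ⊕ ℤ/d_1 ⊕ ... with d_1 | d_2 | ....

rank_ℚ(R)=3; free=3−3=0
SNF(R) diag = [5, 5, 5] → torsion [5, 5, 5]

Answer: M ≅ ℤ/5 ⊕ ℤ/5 ⊕ ℤ/5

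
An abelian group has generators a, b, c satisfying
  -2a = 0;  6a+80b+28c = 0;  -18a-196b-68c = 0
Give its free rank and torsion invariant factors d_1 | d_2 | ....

rank_ℚ(R)=3; free=3−3=0
SNF(R) diag = [2, 4, 12] → torsion [2, 4, 12]

Answer: M ≅ ℤ/2 ⊕ ℤ/4 ⊕ ℤ/12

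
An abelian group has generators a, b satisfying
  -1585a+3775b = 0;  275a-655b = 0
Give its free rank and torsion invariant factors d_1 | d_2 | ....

Answer: M ≅ ℤ/5 ⊕ ℤ/10

Derivation:
rank_ℚ(R)=2; free=2−2=0
SNF(R) diag = [5, 10] → torsion [5, 10]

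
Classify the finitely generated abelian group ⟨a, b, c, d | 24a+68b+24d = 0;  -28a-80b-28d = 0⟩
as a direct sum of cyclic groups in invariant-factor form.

rank_ℚ(R)=2; free=4−2=2
SNF(R) diag = [4, 4] → torsion [4, 4]

Answer: M ≅ ℤ^2 ⊕ ℤ/4 ⊕ ℤ/4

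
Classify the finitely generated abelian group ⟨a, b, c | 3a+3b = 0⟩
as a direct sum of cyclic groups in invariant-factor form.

Answer: M ≅ ℤ^2 ⊕ ℤ/3

Derivation:
rank_ℚ(R)=1; free=3−1=2
SNF(R) diag = [3] → torsion [3]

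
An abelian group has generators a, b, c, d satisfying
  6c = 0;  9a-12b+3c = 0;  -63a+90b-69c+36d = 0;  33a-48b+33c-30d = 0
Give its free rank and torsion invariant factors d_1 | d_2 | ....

Answer: M ≅ ℤ/3 ⊕ ℤ/6 ⊕ ℤ/6 ⊕ ℤ/18

Derivation:
rank_ℚ(R)=4; free=4−4=0
SNF(R) diag = [3, 6, 6, 18] → torsion [3, 6, 6, 18]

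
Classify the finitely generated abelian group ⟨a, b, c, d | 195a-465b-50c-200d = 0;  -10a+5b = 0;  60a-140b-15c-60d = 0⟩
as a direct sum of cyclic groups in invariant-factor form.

rank_ℚ(R)=3; free=4−3=1
SNF(R) diag = [5, 5, 5] → torsion [5, 5, 5]

Answer: M ≅ ℤ^1 ⊕ ℤ/5 ⊕ ℤ/5 ⊕ ℤ/5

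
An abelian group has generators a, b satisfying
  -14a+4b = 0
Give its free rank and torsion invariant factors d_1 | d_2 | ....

rank_ℚ(R)=1; free=2−1=1
SNF(R) diag = [2] → torsion [2]

Answer: M ≅ ℤ^1 ⊕ ℤ/2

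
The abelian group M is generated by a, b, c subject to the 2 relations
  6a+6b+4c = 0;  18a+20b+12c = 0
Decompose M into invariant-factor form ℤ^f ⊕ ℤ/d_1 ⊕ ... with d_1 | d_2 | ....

Answer: M ≅ ℤ^1 ⊕ ℤ/2 ⊕ ℤ/2

Derivation:
rank_ℚ(R)=2; free=3−2=1
SNF(R) diag = [2, 2] → torsion [2, 2]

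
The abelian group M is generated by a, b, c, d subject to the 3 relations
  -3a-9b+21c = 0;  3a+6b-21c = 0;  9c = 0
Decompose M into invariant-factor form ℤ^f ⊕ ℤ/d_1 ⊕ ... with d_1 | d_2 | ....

rank_ℚ(R)=3; free=4−3=1
SNF(R) diag = [3, 3, 9] → torsion [3, 3, 9]

Answer: M ≅ ℤ^1 ⊕ ℤ/3 ⊕ ℤ/3 ⊕ ℤ/9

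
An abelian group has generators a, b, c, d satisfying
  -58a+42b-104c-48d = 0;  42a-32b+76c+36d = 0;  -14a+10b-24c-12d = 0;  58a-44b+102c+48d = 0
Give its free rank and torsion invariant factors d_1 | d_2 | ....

Answer: M ≅ ℤ/2 ⊕ ℤ/2 ⊕ ℤ/6 ⊕ ℤ/12

Derivation:
rank_ℚ(R)=4; free=4−4=0
SNF(R) diag = [2, 2, 6, 12] → torsion [2, 2, 6, 12]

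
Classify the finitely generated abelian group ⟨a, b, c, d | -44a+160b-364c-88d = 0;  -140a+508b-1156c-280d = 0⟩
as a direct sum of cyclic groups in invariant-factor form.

Answer: M ≅ ℤ^2 ⊕ ℤ/4 ⊕ ℤ/12

Derivation:
rank_ℚ(R)=2; free=4−2=2
SNF(R) diag = [4, 12] → torsion [4, 12]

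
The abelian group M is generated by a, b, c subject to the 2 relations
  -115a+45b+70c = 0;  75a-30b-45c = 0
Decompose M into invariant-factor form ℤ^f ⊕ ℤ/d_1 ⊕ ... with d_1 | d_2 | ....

Answer: M ≅ ℤ^1 ⊕ ℤ/5 ⊕ ℤ/15

Derivation:
rank_ℚ(R)=2; free=3−2=1
SNF(R) diag = [5, 15] → torsion [5, 15]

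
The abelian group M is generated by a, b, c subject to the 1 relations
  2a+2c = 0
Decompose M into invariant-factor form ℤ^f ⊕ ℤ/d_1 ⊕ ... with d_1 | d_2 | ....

rank_ℚ(R)=1; free=3−1=2
SNF(R) diag = [2] → torsion [2]

Answer: M ≅ ℤ^2 ⊕ ℤ/2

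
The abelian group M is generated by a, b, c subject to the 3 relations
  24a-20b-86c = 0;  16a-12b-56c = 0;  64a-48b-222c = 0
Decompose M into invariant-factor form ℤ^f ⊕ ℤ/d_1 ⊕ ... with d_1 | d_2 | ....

rank_ℚ(R)=3; free=3−3=0
SNF(R) diag = [2, 4, 8] → torsion [2, 4, 8]

Answer: M ≅ ℤ/2 ⊕ ℤ/4 ⊕ ℤ/8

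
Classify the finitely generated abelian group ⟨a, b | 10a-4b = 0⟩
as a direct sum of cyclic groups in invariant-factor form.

rank_ℚ(R)=1; free=2−1=1
SNF(R) diag = [2] → torsion [2]

Answer: M ≅ ℤ^1 ⊕ ℤ/2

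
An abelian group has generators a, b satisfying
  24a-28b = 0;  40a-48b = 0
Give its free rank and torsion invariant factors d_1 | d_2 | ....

Answer: M ≅ ℤ/4 ⊕ ℤ/8

Derivation:
rank_ℚ(R)=2; free=2−2=0
SNF(R) diag = [4, 8] → torsion [4, 8]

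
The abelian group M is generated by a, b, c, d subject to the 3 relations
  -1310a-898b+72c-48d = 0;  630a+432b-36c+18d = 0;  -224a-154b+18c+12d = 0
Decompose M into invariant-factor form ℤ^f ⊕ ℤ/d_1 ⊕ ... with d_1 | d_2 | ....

rank_ℚ(R)=3; free=4−3=1
SNF(R) diag = [2, 6, 18] → torsion [2, 6, 18]

Answer: M ≅ ℤ^1 ⊕ ℤ/2 ⊕ ℤ/6 ⊕ ℤ/18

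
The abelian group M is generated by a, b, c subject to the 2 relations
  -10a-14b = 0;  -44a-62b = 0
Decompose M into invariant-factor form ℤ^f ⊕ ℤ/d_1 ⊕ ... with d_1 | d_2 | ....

Answer: M ≅ ℤ^1 ⊕ ℤ/2 ⊕ ℤ/2

Derivation:
rank_ℚ(R)=2; free=3−2=1
SNF(R) diag = [2, 2] → torsion [2, 2]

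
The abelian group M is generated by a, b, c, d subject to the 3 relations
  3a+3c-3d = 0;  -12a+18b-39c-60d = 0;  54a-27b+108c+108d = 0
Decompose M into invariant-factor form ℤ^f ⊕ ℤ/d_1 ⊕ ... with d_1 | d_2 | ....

rank_ℚ(R)=3; free=4−3=1
SNF(R) diag = [3, 9, 27] → torsion [3, 9, 27]

Answer: M ≅ ℤ^1 ⊕ ℤ/3 ⊕ ℤ/9 ⊕ ℤ/27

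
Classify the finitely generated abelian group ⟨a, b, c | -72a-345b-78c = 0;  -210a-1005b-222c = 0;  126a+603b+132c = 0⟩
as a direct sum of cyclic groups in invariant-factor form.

rank_ℚ(R)=3; free=3−3=0
SNF(R) diag = [3, 6, 6] → torsion [3, 6, 6]

Answer: M ≅ ℤ/3 ⊕ ℤ/6 ⊕ ℤ/6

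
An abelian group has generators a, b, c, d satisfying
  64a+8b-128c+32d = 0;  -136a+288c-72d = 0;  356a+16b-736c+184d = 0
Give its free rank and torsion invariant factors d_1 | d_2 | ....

rank_ℚ(R)=3; free=4−3=1
SNF(R) diag = [4, 8, 24] → torsion [4, 8, 24]

Answer: M ≅ ℤ^1 ⊕ ℤ/4 ⊕ ℤ/8 ⊕ ℤ/24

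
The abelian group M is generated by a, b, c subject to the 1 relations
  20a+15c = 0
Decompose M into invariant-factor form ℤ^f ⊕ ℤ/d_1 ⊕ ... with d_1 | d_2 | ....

rank_ℚ(R)=1; free=3−1=2
SNF(R) diag = [5] → torsion [5]

Answer: M ≅ ℤ^2 ⊕ ℤ/5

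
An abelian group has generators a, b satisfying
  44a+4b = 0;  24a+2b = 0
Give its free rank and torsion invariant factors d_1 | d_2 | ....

Answer: M ≅ ℤ/2 ⊕ ℤ/4

Derivation:
rank_ℚ(R)=2; free=2−2=0
SNF(R) diag = [2, 4] → torsion [2, 4]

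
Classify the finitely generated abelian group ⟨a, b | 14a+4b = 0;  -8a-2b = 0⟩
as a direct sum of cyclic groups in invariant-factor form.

rank_ℚ(R)=2; free=2−2=0
SNF(R) diag = [2, 2] → torsion [2, 2]

Answer: M ≅ ℤ/2 ⊕ ℤ/2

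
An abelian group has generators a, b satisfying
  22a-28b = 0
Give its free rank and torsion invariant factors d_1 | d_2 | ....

rank_ℚ(R)=1; free=2−1=1
SNF(R) diag = [2] → torsion [2]

Answer: M ≅ ℤ^1 ⊕ ℤ/2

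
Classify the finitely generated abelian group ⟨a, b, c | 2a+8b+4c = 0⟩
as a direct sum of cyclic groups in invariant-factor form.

Answer: M ≅ ℤ^2 ⊕ ℤ/2

Derivation:
rank_ℚ(R)=1; free=3−1=2
SNF(R) diag = [2] → torsion [2]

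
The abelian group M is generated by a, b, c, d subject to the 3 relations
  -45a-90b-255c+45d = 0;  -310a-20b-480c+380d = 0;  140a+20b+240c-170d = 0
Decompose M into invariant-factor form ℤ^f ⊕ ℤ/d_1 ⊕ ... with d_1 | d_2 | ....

Answer: M ≅ ℤ^1 ⊕ ℤ/5 ⊕ ℤ/10 ⊕ ℤ/30

Derivation:
rank_ℚ(R)=3; free=4−3=1
SNF(R) diag = [5, 10, 30] → torsion [5, 10, 30]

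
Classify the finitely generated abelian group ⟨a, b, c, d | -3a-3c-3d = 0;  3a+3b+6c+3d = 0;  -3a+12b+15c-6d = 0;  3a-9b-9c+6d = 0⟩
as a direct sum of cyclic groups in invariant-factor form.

Answer: M ≅ ℤ/3 ⊕ ℤ/3 ⊕ ℤ/3 ⊕ ℤ/3

Derivation:
rank_ℚ(R)=4; free=4−4=0
SNF(R) diag = [3, 3, 3, 3] → torsion [3, 3, 3, 3]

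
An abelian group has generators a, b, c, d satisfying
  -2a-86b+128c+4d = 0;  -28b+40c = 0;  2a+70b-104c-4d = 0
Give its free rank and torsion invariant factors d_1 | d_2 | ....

Answer: M ≅ ℤ^1 ⊕ ℤ/2 ⊕ ℤ/4 ⊕ ℤ/8

Derivation:
rank_ℚ(R)=3; free=4−3=1
SNF(R) diag = [2, 4, 8] → torsion [2, 4, 8]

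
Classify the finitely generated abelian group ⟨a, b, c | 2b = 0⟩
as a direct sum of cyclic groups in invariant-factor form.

Answer: M ≅ ℤ^2 ⊕ ℤ/2

Derivation:
rank_ℚ(R)=1; free=3−1=2
SNF(R) diag = [2] → torsion [2]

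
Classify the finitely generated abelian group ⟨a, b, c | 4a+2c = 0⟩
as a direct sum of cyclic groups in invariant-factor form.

rank_ℚ(R)=1; free=3−1=2
SNF(R) diag = [2] → torsion [2]

Answer: M ≅ ℤ^2 ⊕ ℤ/2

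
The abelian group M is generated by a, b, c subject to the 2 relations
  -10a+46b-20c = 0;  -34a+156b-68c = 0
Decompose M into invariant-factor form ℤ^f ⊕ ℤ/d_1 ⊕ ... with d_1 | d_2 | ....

rank_ℚ(R)=2; free=3−2=1
SNF(R) diag = [2, 2] → torsion [2, 2]

Answer: M ≅ ℤ^1 ⊕ ℤ/2 ⊕ ℤ/2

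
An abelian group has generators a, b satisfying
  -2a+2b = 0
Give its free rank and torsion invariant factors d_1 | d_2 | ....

Answer: M ≅ ℤ^1 ⊕ ℤ/2

Derivation:
rank_ℚ(R)=1; free=2−1=1
SNF(R) diag = [2] → torsion [2]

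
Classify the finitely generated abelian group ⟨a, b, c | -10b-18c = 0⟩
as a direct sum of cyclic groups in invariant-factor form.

Answer: M ≅ ℤ^2 ⊕ ℤ/2

Derivation:
rank_ℚ(R)=1; free=3−1=2
SNF(R) diag = [2] → torsion [2]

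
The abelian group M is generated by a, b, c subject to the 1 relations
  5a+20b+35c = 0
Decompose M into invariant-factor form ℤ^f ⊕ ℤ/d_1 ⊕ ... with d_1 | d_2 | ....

Answer: M ≅ ℤ^2 ⊕ ℤ/5

Derivation:
rank_ℚ(R)=1; free=3−1=2
SNF(R) diag = [5] → torsion [5]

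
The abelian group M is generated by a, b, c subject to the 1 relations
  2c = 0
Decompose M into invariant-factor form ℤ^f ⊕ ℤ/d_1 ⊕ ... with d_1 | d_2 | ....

rank_ℚ(R)=1; free=3−1=2
SNF(R) diag = [2] → torsion [2]

Answer: M ≅ ℤ^2 ⊕ ℤ/2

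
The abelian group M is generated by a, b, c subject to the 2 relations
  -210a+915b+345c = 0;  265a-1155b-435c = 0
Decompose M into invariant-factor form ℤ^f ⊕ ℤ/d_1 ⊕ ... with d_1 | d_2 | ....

rank_ℚ(R)=2; free=3−2=1
SNF(R) diag = [5, 15] → torsion [5, 15]

Answer: M ≅ ℤ^1 ⊕ ℤ/5 ⊕ ℤ/15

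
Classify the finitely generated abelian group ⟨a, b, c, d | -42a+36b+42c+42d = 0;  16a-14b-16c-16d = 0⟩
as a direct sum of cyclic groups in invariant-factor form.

rank_ℚ(R)=2; free=4−2=2
SNF(R) diag = [2, 6] → torsion [2, 6]

Answer: M ≅ ℤ^2 ⊕ ℤ/2 ⊕ ℤ/6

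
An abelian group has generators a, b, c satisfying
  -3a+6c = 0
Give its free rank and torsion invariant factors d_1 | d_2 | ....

rank_ℚ(R)=1; free=3−1=2
SNF(R) diag = [3] → torsion [3]

Answer: M ≅ ℤ^2 ⊕ ℤ/3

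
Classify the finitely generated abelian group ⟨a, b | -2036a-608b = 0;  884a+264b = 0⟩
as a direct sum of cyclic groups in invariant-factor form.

Answer: M ≅ ℤ/4 ⊕ ℤ/8

Derivation:
rank_ℚ(R)=2; free=2−2=0
SNF(R) diag = [4, 8] → torsion [4, 8]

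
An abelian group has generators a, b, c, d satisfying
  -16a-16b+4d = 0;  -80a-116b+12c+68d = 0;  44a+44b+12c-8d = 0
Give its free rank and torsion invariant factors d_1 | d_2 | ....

rank_ℚ(R)=3; free=4−3=1
SNF(R) diag = [4, 12, 36] → torsion [4, 12, 36]

Answer: M ≅ ℤ^1 ⊕ ℤ/4 ⊕ ℤ/12 ⊕ ℤ/36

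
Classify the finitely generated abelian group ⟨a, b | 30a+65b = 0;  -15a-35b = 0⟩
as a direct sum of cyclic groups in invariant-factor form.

rank_ℚ(R)=2; free=2−2=0
SNF(R) diag = [5, 15] → torsion [5, 15]

Answer: M ≅ ℤ/5 ⊕ ℤ/15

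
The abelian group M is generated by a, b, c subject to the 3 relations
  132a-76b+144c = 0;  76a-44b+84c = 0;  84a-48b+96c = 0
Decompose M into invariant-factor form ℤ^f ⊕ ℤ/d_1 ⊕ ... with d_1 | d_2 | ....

rank_ℚ(R)=3; free=3−3=0
SNF(R) diag = [4, 4, 12] → torsion [4, 4, 12]

Answer: M ≅ ℤ/4 ⊕ ℤ/4 ⊕ ℤ/12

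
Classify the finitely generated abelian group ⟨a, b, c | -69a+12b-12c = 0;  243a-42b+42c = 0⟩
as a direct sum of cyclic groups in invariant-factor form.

rank_ℚ(R)=2; free=3−2=1
SNF(R) diag = [3, 6] → torsion [3, 6]

Answer: M ≅ ℤ^1 ⊕ ℤ/3 ⊕ ℤ/6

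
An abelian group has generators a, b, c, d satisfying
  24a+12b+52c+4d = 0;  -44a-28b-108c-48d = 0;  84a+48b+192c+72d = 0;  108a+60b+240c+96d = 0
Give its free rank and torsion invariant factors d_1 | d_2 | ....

Answer: M ≅ ℤ/4 ⊕ ℤ/4 ⊕ ℤ/12 ⊕ ℤ/12

Derivation:
rank_ℚ(R)=4; free=4−4=0
SNF(R) diag = [4, 4, 12, 12] → torsion [4, 4, 12, 12]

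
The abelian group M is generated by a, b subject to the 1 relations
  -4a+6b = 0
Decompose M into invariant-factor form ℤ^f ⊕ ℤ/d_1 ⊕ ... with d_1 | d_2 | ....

Answer: M ≅ ℤ^1 ⊕ ℤ/2

Derivation:
rank_ℚ(R)=1; free=2−1=1
SNF(R) diag = [2] → torsion [2]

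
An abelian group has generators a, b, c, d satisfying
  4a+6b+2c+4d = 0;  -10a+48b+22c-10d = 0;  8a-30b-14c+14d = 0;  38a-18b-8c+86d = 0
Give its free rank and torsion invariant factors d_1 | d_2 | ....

rank_ℚ(R)=4; free=4−4=0
SNF(R) diag = [2, 6, 18, 36] → torsion [2, 6, 18, 36]

Answer: M ≅ ℤ/2 ⊕ ℤ/6 ⊕ ℤ/18 ⊕ ℤ/36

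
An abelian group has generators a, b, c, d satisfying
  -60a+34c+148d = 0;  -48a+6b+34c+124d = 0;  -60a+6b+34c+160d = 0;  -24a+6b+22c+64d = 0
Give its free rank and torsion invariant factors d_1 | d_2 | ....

rank_ℚ(R)=4; free=4−4=0
SNF(R) diag = [2, 6, 12, 12] → torsion [2, 6, 12, 12]

Answer: M ≅ ℤ/2 ⊕ ℤ/6 ⊕ ℤ/12 ⊕ ℤ/12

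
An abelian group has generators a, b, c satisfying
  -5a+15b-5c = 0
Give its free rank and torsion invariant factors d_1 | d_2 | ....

rank_ℚ(R)=1; free=3−1=2
SNF(R) diag = [5] → torsion [5]

Answer: M ≅ ℤ^2 ⊕ ℤ/5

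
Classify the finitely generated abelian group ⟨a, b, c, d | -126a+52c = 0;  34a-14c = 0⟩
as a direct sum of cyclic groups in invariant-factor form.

Answer: M ≅ ℤ^2 ⊕ ℤ/2 ⊕ ℤ/2

Derivation:
rank_ℚ(R)=2; free=4−2=2
SNF(R) diag = [2, 2] → torsion [2, 2]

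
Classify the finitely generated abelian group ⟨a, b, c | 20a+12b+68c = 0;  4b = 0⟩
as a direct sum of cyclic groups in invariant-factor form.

rank_ℚ(R)=2; free=3−2=1
SNF(R) diag = [4, 4] → torsion [4, 4]

Answer: M ≅ ℤ^1 ⊕ ℤ/4 ⊕ ℤ/4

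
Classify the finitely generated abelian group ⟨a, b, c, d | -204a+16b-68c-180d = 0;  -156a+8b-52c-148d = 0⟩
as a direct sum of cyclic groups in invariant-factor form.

Answer: M ≅ ℤ^2 ⊕ ℤ/4 ⊕ ℤ/8

Derivation:
rank_ℚ(R)=2; free=4−2=2
SNF(R) diag = [4, 8] → torsion [4, 8]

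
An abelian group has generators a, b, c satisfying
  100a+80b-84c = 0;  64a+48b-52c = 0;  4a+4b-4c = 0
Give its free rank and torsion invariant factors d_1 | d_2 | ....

Answer: M ≅ ℤ/4 ⊕ ℤ/4 ⊕ ℤ/4

Derivation:
rank_ℚ(R)=3; free=3−3=0
SNF(R) diag = [4, 4, 4] → torsion [4, 4, 4]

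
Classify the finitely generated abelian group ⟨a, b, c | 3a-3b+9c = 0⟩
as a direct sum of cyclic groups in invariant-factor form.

Answer: M ≅ ℤ^2 ⊕ ℤ/3

Derivation:
rank_ℚ(R)=1; free=3−1=2
SNF(R) diag = [3] → torsion [3]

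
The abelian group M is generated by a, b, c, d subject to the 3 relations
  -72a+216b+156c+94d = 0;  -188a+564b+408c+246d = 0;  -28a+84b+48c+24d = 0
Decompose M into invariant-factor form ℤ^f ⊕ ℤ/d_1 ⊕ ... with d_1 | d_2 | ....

Answer: M ≅ ℤ^1 ⊕ ℤ/2 ⊕ ℤ/4 ⊕ ℤ/12

Derivation:
rank_ℚ(R)=3; free=4−3=1
SNF(R) diag = [2, 4, 12] → torsion [2, 4, 12]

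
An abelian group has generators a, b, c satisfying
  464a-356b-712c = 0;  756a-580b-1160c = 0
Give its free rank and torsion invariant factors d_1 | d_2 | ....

Answer: M ≅ ℤ^1 ⊕ ℤ/4 ⊕ ℤ/4

Derivation:
rank_ℚ(R)=2; free=3−2=1
SNF(R) diag = [4, 4] → torsion [4, 4]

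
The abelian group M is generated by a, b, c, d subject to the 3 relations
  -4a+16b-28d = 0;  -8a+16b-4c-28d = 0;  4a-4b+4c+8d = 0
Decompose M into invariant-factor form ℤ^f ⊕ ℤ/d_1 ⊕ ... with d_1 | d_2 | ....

rank_ℚ(R)=3; free=4−3=1
SNF(R) diag = [4, 4, 4] → torsion [4, 4, 4]

Answer: M ≅ ℤ^1 ⊕ ℤ/4 ⊕ ℤ/4 ⊕ ℤ/4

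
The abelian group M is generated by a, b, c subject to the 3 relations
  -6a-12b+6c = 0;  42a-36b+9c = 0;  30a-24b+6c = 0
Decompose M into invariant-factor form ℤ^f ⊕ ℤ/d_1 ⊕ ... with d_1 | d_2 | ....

rank_ℚ(R)=3; free=3−3=0
SNF(R) diag = [3, 6, 12] → torsion [3, 6, 12]

Answer: M ≅ ℤ/3 ⊕ ℤ/6 ⊕ ℤ/12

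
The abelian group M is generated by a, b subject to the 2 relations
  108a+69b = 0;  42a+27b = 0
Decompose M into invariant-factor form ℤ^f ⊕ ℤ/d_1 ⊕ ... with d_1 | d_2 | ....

rank_ℚ(R)=2; free=2−2=0
SNF(R) diag = [3, 6] → torsion [3, 6]

Answer: M ≅ ℤ/3 ⊕ ℤ/6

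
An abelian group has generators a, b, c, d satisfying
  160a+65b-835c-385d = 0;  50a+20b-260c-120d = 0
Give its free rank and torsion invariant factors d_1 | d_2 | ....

Answer: M ≅ ℤ^2 ⊕ ℤ/5 ⊕ ℤ/10

Derivation:
rank_ℚ(R)=2; free=4−2=2
SNF(R) diag = [5, 10] → torsion [5, 10]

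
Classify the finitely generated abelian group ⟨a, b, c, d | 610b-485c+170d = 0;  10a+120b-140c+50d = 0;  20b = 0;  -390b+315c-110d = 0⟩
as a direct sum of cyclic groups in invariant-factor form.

Answer: M ≅ ℤ/5 ⊕ ℤ/10 ⊕ ℤ/20 ⊕ ℤ/40

Derivation:
rank_ℚ(R)=4; free=4−4=0
SNF(R) diag = [5, 10, 20, 40] → torsion [5, 10, 20, 40]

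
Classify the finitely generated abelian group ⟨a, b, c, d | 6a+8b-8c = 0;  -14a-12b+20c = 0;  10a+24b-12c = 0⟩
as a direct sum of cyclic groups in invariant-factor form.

Answer: M ≅ ℤ^1 ⊕ ℤ/2 ⊕ ℤ/4 ⊕ ℤ/4

Derivation:
rank_ℚ(R)=3; free=4−3=1
SNF(R) diag = [2, 4, 4] → torsion [2, 4, 4]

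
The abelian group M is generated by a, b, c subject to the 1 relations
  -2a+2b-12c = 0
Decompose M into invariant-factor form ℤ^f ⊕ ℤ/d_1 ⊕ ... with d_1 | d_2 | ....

rank_ℚ(R)=1; free=3−1=2
SNF(R) diag = [2] → torsion [2]

Answer: M ≅ ℤ^2 ⊕ ℤ/2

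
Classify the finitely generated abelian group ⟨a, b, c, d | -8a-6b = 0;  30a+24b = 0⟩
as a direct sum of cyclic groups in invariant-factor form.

Answer: M ≅ ℤ^2 ⊕ ℤ/2 ⊕ ℤ/6

Derivation:
rank_ℚ(R)=2; free=4−2=2
SNF(R) diag = [2, 6] → torsion [2, 6]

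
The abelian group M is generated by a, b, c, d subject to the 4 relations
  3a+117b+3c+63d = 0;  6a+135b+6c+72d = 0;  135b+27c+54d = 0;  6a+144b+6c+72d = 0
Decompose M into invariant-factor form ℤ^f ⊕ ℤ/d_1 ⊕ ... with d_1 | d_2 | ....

Answer: M ≅ ℤ/3 ⊕ ℤ/9 ⊕ ℤ/27 ⊕ ℤ/54

Derivation:
rank_ℚ(R)=4; free=4−4=0
SNF(R) diag = [3, 9, 27, 54] → torsion [3, 9, 27, 54]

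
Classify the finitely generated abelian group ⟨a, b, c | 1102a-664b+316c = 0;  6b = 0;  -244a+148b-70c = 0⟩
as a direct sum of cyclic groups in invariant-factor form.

rank_ℚ(R)=3; free=3−3=0
SNF(R) diag = [2, 6, 18] → torsion [2, 6, 18]

Answer: M ≅ ℤ/2 ⊕ ℤ/6 ⊕ ℤ/18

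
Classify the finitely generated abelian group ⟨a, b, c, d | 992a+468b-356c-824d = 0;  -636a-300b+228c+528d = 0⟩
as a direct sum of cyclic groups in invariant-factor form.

rank_ℚ(R)=2; free=4−2=2
SNF(R) diag = [4, 12] → torsion [4, 12]

Answer: M ≅ ℤ^2 ⊕ ℤ/4 ⊕ ℤ/12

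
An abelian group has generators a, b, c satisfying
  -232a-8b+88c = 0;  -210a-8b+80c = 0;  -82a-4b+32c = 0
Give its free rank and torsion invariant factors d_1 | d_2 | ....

rank_ℚ(R)=3; free=3−3=0
SNF(R) diag = [2, 4, 8] → torsion [2, 4, 8]

Answer: M ≅ ℤ/2 ⊕ ℤ/4 ⊕ ℤ/8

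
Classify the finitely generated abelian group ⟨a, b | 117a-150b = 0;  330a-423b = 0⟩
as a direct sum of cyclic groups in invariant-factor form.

Answer: M ≅ ℤ/3 ⊕ ℤ/3

Derivation:
rank_ℚ(R)=2; free=2−2=0
SNF(R) diag = [3, 3] → torsion [3, 3]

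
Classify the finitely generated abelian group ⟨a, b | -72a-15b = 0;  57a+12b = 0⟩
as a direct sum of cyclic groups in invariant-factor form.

rank_ℚ(R)=2; free=2−2=0
SNF(R) diag = [3, 3] → torsion [3, 3]

Answer: M ≅ ℤ/3 ⊕ ℤ/3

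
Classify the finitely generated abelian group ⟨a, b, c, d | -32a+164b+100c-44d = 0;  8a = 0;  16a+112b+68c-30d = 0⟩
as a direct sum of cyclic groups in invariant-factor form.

rank_ℚ(R)=3; free=4−3=1
SNF(R) diag = [2, 4, 8] → torsion [2, 4, 8]

Answer: M ≅ ℤ^1 ⊕ ℤ/2 ⊕ ℤ/4 ⊕ ℤ/8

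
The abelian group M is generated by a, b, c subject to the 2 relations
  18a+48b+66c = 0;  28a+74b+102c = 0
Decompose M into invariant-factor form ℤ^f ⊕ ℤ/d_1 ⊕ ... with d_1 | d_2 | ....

Answer: M ≅ ℤ^1 ⊕ ℤ/2 ⊕ ℤ/6

Derivation:
rank_ℚ(R)=2; free=3−2=1
SNF(R) diag = [2, 6] → torsion [2, 6]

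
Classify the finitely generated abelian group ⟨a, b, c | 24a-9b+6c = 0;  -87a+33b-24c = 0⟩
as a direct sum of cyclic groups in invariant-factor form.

rank_ℚ(R)=2; free=3−2=1
SNF(R) diag = [3, 3] → torsion [3, 3]

Answer: M ≅ ℤ^1 ⊕ ℤ/3 ⊕ ℤ/3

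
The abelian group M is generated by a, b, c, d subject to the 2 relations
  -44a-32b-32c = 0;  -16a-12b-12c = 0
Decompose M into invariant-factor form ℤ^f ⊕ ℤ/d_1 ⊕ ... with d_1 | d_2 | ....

rank_ℚ(R)=2; free=4−2=2
SNF(R) diag = [4, 4] → torsion [4, 4]

Answer: M ≅ ℤ^2 ⊕ ℤ/4 ⊕ ℤ/4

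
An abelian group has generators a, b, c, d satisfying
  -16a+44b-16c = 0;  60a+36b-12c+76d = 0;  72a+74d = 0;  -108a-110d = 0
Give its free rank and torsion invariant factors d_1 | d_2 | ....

rank_ℚ(R)=4; free=4−4=0
SNF(R) diag = [2, 4, 12, 36] → torsion [2, 4, 12, 36]

Answer: M ≅ ℤ/2 ⊕ ℤ/4 ⊕ ℤ/12 ⊕ ℤ/36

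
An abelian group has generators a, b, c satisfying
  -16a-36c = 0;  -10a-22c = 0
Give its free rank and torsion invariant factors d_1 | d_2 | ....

Answer: M ≅ ℤ^1 ⊕ ℤ/2 ⊕ ℤ/4

Derivation:
rank_ℚ(R)=2; free=3−2=1
SNF(R) diag = [2, 4] → torsion [2, 4]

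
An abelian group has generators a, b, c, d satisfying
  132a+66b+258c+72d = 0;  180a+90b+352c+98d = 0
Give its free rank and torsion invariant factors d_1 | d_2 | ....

Answer: M ≅ ℤ^2 ⊕ ℤ/2 ⊕ ℤ/6

Derivation:
rank_ℚ(R)=2; free=4−2=2
SNF(R) diag = [2, 6] → torsion [2, 6]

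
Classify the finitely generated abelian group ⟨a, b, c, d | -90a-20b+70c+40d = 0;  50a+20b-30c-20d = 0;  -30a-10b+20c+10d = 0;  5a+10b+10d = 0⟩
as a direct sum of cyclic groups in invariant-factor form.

Answer: M ≅ ℤ/5 ⊕ ℤ/10 ⊕ ℤ/10 ⊕ ℤ/20

Derivation:
rank_ℚ(R)=4; free=4−4=0
SNF(R) diag = [5, 10, 10, 20] → torsion [5, 10, 10, 20]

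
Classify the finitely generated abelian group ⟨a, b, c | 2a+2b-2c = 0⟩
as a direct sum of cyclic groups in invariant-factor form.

Answer: M ≅ ℤ^2 ⊕ ℤ/2

Derivation:
rank_ℚ(R)=1; free=3−1=2
SNF(R) diag = [2] → torsion [2]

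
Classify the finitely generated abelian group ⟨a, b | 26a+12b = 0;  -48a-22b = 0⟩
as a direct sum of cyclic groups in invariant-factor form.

Answer: M ≅ ℤ/2 ⊕ ℤ/2

Derivation:
rank_ℚ(R)=2; free=2−2=0
SNF(R) diag = [2, 2] → torsion [2, 2]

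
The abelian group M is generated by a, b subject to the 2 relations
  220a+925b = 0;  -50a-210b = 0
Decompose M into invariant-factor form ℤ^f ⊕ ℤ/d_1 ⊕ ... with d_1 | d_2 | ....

rank_ℚ(R)=2; free=2−2=0
SNF(R) diag = [5, 10] → torsion [5, 10]

Answer: M ≅ ℤ/5 ⊕ ℤ/10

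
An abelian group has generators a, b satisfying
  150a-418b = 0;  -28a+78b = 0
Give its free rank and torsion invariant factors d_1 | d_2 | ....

rank_ℚ(R)=2; free=2−2=0
SNF(R) diag = [2, 2] → torsion [2, 2]

Answer: M ≅ ℤ/2 ⊕ ℤ/2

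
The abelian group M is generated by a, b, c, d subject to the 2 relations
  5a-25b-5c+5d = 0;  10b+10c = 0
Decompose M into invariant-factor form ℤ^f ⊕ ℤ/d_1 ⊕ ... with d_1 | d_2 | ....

rank_ℚ(R)=2; free=4−2=2
SNF(R) diag = [5, 10] → torsion [5, 10]

Answer: M ≅ ℤ^2 ⊕ ℤ/5 ⊕ ℤ/10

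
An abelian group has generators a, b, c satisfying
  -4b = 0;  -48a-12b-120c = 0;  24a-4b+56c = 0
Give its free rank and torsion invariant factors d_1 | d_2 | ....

rank_ℚ(R)=3; free=3−3=0
SNF(R) diag = [4, 8, 24] → torsion [4, 8, 24]

Answer: M ≅ ℤ/4 ⊕ ℤ/8 ⊕ ℤ/24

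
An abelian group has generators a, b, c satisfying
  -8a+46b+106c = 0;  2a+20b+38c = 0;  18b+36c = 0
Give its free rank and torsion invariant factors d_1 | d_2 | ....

Answer: M ≅ ℤ/2 ⊕ ℤ/6 ⊕ ℤ/18

Derivation:
rank_ℚ(R)=3; free=3−3=0
SNF(R) diag = [2, 6, 18] → torsion [2, 6, 18]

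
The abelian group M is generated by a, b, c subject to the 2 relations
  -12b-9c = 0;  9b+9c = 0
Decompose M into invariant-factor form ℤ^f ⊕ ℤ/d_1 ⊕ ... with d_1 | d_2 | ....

Answer: M ≅ ℤ^1 ⊕ ℤ/3 ⊕ ℤ/9

Derivation:
rank_ℚ(R)=2; free=3−2=1
SNF(R) diag = [3, 9] → torsion [3, 9]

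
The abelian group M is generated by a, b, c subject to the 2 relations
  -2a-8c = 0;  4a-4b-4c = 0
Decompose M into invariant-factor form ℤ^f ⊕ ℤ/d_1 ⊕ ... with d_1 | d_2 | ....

Answer: M ≅ ℤ^1 ⊕ ℤ/2 ⊕ ℤ/4

Derivation:
rank_ℚ(R)=2; free=3−2=1
SNF(R) diag = [2, 4] → torsion [2, 4]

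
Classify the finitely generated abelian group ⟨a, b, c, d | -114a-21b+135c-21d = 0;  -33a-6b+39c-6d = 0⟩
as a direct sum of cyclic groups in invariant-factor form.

rank_ℚ(R)=2; free=4−2=2
SNF(R) diag = [3, 3] → torsion [3, 3]

Answer: M ≅ ℤ^2 ⊕ ℤ/3 ⊕ ℤ/3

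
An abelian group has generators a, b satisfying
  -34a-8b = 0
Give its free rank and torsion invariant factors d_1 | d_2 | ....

Answer: M ≅ ℤ^1 ⊕ ℤ/2

Derivation:
rank_ℚ(R)=1; free=2−1=1
SNF(R) diag = [2] → torsion [2]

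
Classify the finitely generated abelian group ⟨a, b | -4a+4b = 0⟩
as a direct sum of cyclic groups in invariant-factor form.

Answer: M ≅ ℤ^1 ⊕ ℤ/4

Derivation:
rank_ℚ(R)=1; free=2−1=1
SNF(R) diag = [4] → torsion [4]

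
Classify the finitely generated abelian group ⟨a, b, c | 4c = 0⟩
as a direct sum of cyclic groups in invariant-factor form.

Answer: M ≅ ℤ^2 ⊕ ℤ/4

Derivation:
rank_ℚ(R)=1; free=3−1=2
SNF(R) diag = [4] → torsion [4]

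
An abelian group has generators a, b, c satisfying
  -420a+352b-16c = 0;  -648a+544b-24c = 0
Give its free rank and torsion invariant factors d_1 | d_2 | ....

Answer: M ≅ ℤ^1 ⊕ ℤ/4 ⊕ ℤ/8

Derivation:
rank_ℚ(R)=2; free=3−2=1
SNF(R) diag = [4, 8] → torsion [4, 8]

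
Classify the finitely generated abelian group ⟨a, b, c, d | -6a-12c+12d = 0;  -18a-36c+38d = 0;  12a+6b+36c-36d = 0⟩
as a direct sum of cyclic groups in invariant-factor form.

rank_ℚ(R)=3; free=4−3=1
SNF(R) diag = [2, 6, 6] → torsion [2, 6, 6]

Answer: M ≅ ℤ^1 ⊕ ℤ/2 ⊕ ℤ/6 ⊕ ℤ/6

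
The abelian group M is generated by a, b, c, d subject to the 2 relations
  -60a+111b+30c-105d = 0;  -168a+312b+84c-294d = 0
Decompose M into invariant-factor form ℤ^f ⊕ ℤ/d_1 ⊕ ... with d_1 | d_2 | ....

Answer: M ≅ ℤ^2 ⊕ ℤ/3 ⊕ ℤ/6

Derivation:
rank_ℚ(R)=2; free=4−2=2
SNF(R) diag = [3, 6] → torsion [3, 6]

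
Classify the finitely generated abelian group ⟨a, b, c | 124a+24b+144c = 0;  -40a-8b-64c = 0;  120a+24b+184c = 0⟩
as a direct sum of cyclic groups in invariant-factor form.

Answer: M ≅ ℤ/4 ⊕ ℤ/8 ⊕ ℤ/8

Derivation:
rank_ℚ(R)=3; free=3−3=0
SNF(R) diag = [4, 8, 8] → torsion [4, 8, 8]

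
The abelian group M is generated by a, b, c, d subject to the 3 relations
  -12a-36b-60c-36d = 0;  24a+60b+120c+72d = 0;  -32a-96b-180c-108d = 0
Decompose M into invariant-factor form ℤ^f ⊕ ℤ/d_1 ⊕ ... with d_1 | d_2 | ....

rank_ℚ(R)=3; free=4−3=1
SNF(R) diag = [4, 12, 12] → torsion [4, 12, 12]

Answer: M ≅ ℤ^1 ⊕ ℤ/4 ⊕ ℤ/12 ⊕ ℤ/12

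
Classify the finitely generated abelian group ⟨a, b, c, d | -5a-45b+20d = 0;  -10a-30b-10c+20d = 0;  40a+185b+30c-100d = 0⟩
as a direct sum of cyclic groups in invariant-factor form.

Answer: M ≅ ℤ^1 ⊕ ℤ/5 ⊕ ℤ/5 ⊕ ℤ/10

Derivation:
rank_ℚ(R)=3; free=4−3=1
SNF(R) diag = [5, 5, 10] → torsion [5, 5, 10]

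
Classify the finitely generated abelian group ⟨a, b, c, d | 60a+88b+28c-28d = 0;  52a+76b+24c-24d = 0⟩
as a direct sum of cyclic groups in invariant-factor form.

Answer: M ≅ ℤ^2 ⊕ ℤ/4 ⊕ ℤ/4

Derivation:
rank_ℚ(R)=2; free=4−2=2
SNF(R) diag = [4, 4] → torsion [4, 4]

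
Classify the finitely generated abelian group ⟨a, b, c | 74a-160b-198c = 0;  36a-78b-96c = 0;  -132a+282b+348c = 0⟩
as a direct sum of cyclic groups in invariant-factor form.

Answer: M ≅ ℤ/2 ⊕ ℤ/6 ⊕ ℤ/12

Derivation:
rank_ℚ(R)=3; free=3−3=0
SNF(R) diag = [2, 6, 12] → torsion [2, 6, 12]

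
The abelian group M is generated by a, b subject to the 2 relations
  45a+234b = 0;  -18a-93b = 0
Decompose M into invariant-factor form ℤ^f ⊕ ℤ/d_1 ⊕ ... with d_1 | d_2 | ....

rank_ℚ(R)=2; free=2−2=0
SNF(R) diag = [3, 9] → torsion [3, 9]

Answer: M ≅ ℤ/3 ⊕ ℤ/9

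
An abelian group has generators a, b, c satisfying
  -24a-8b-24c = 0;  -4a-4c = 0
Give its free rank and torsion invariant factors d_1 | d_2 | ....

rank_ℚ(R)=2; free=3−2=1
SNF(R) diag = [4, 8] → torsion [4, 8]

Answer: M ≅ ℤ^1 ⊕ ℤ/4 ⊕ ℤ/8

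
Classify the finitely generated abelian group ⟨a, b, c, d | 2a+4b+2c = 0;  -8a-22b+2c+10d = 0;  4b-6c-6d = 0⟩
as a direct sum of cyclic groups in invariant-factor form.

rank_ℚ(R)=3; free=4−3=1
SNF(R) diag = [2, 2, 2] → torsion [2, 2, 2]

Answer: M ≅ ℤ^1 ⊕ ℤ/2 ⊕ ℤ/2 ⊕ ℤ/2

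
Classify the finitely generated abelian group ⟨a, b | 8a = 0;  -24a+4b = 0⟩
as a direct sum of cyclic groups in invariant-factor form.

rank_ℚ(R)=2; free=2−2=0
SNF(R) diag = [4, 8] → torsion [4, 8]

Answer: M ≅ ℤ/4 ⊕ ℤ/8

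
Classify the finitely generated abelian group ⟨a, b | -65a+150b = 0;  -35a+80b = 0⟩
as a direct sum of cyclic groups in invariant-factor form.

Answer: M ≅ ℤ/5 ⊕ ℤ/10

Derivation:
rank_ℚ(R)=2; free=2−2=0
SNF(R) diag = [5, 10] → torsion [5, 10]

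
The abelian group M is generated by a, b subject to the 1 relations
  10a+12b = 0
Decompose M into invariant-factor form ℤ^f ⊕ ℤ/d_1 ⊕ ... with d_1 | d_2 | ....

Answer: M ≅ ℤ^1 ⊕ ℤ/2

Derivation:
rank_ℚ(R)=1; free=2−1=1
SNF(R) diag = [2] → torsion [2]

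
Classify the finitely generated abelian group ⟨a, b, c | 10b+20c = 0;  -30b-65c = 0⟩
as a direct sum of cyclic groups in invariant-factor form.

Answer: M ≅ ℤ^1 ⊕ ℤ/5 ⊕ ℤ/10

Derivation:
rank_ℚ(R)=2; free=3−2=1
SNF(R) diag = [5, 10] → torsion [5, 10]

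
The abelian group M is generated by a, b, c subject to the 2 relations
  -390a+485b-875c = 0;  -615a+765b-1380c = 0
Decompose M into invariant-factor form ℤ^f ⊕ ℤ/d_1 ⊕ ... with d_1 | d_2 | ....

Answer: M ≅ ℤ^1 ⊕ ℤ/5 ⊕ ℤ/15

Derivation:
rank_ℚ(R)=2; free=3−2=1
SNF(R) diag = [5, 15] → torsion [5, 15]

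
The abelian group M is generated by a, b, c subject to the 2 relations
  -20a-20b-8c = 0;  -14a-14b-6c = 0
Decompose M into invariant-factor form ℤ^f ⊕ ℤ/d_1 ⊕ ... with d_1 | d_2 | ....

rank_ℚ(R)=2; free=3−2=1
SNF(R) diag = [2, 4] → torsion [2, 4]

Answer: M ≅ ℤ^1 ⊕ ℤ/2 ⊕ ℤ/4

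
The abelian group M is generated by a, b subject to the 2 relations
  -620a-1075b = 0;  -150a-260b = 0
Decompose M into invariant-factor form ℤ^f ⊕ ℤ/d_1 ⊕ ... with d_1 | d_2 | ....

rank_ℚ(R)=2; free=2−2=0
SNF(R) diag = [5, 10] → torsion [5, 10]

Answer: M ≅ ℤ/5 ⊕ ℤ/10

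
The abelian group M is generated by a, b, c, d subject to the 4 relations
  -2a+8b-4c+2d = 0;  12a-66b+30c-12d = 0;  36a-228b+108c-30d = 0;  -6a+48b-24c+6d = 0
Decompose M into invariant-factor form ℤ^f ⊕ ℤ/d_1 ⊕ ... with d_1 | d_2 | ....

Answer: M ≅ ℤ/2 ⊕ ℤ/6 ⊕ ℤ/6 ⊕ ℤ/12

Derivation:
rank_ℚ(R)=4; free=4−4=0
SNF(R) diag = [2, 6, 6, 12] → torsion [2, 6, 6, 12]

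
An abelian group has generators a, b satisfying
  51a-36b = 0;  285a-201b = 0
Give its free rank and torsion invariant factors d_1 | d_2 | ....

rank_ℚ(R)=2; free=2−2=0
SNF(R) diag = [3, 3] → torsion [3, 3]

Answer: M ≅ ℤ/3 ⊕ ℤ/3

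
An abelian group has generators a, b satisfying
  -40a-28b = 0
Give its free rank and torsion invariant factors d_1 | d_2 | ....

Answer: M ≅ ℤ^1 ⊕ ℤ/4

Derivation:
rank_ℚ(R)=1; free=2−1=1
SNF(R) diag = [4] → torsion [4]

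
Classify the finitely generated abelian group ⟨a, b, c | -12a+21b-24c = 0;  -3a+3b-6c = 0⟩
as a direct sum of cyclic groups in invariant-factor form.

rank_ℚ(R)=2; free=3−2=1
SNF(R) diag = [3, 9] → torsion [3, 9]

Answer: M ≅ ℤ^1 ⊕ ℤ/3 ⊕ ℤ/9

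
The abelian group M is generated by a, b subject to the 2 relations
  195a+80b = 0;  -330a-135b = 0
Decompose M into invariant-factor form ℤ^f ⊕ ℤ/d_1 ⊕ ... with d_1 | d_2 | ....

rank_ℚ(R)=2; free=2−2=0
SNF(R) diag = [5, 15] → torsion [5, 15]

Answer: M ≅ ℤ/5 ⊕ ℤ/15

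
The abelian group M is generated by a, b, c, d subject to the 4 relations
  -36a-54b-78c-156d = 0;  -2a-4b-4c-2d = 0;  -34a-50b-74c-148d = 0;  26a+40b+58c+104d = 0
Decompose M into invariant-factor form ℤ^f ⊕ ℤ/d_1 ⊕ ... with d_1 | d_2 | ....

Answer: M ≅ ℤ/2 ⊕ ℤ/6 ⊕ ℤ/6 ⊕ ℤ/6

Derivation:
rank_ℚ(R)=4; free=4−4=0
SNF(R) diag = [2, 6, 6, 6] → torsion [2, 6, 6, 6]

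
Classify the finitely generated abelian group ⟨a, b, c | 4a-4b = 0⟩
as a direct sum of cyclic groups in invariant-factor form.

Answer: M ≅ ℤ^2 ⊕ ℤ/4

Derivation:
rank_ℚ(R)=1; free=3−1=2
SNF(R) diag = [4] → torsion [4]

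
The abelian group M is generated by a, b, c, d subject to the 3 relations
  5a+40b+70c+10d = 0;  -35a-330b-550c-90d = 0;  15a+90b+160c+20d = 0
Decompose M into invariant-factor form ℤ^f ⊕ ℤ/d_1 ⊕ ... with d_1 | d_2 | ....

Answer: M ≅ ℤ^1 ⊕ ℤ/5 ⊕ ℤ/10 ⊕ ℤ/10

Derivation:
rank_ℚ(R)=3; free=4−3=1
SNF(R) diag = [5, 10, 10] → torsion [5, 10, 10]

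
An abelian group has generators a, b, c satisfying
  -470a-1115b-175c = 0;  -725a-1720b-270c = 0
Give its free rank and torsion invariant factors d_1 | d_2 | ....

Answer: M ≅ ℤ^1 ⊕ ℤ/5 ⊕ ℤ/5

Derivation:
rank_ℚ(R)=2; free=3−2=1
SNF(R) diag = [5, 5] → torsion [5, 5]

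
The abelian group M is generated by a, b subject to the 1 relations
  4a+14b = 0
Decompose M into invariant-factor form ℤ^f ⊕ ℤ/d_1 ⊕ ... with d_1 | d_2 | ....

rank_ℚ(R)=1; free=2−1=1
SNF(R) diag = [2] → torsion [2]

Answer: M ≅ ℤ^1 ⊕ ℤ/2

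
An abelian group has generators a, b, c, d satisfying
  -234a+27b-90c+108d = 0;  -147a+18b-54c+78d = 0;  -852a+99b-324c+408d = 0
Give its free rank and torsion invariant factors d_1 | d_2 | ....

rank_ℚ(R)=3; free=4−3=1
SNF(R) diag = [3, 9, 18] → torsion [3, 9, 18]

Answer: M ≅ ℤ^1 ⊕ ℤ/3 ⊕ ℤ/9 ⊕ ℤ/18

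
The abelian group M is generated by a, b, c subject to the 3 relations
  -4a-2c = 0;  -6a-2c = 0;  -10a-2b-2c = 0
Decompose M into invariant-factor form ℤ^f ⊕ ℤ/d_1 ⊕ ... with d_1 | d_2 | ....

Answer: M ≅ ℤ/2 ⊕ ℤ/2 ⊕ ℤ/2

Derivation:
rank_ℚ(R)=3; free=3−3=0
SNF(R) diag = [2, 2, 2] → torsion [2, 2, 2]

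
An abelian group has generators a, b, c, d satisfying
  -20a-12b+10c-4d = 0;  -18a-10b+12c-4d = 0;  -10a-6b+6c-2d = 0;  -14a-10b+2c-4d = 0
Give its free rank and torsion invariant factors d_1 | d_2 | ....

Answer: M ≅ ℤ/2 ⊕ ℤ/2 ⊕ ℤ/2 ⊕ ℤ/4

Derivation:
rank_ℚ(R)=4; free=4−4=0
SNF(R) diag = [2, 2, 2, 4] → torsion [2, 2, 2, 4]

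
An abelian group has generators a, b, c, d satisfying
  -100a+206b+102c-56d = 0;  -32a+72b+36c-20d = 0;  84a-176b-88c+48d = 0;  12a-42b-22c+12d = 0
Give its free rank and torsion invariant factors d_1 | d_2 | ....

rank_ℚ(R)=4; free=4−4=0
SNF(R) diag = [2, 4, 4, 8] → torsion [2, 4, 4, 8]

Answer: M ≅ ℤ/2 ⊕ ℤ/4 ⊕ ℤ/4 ⊕ ℤ/8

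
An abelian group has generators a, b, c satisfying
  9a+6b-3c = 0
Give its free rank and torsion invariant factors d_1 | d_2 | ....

Answer: M ≅ ℤ^2 ⊕ ℤ/3

Derivation:
rank_ℚ(R)=1; free=3−1=2
SNF(R) diag = [3] → torsion [3]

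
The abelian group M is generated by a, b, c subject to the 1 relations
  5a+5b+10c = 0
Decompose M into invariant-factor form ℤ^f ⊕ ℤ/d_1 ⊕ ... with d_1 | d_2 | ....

rank_ℚ(R)=1; free=3−1=2
SNF(R) diag = [5] → torsion [5]

Answer: M ≅ ℤ^2 ⊕ ℤ/5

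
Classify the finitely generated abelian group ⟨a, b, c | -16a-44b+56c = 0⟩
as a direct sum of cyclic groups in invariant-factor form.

Answer: M ≅ ℤ^2 ⊕ ℤ/4

Derivation:
rank_ℚ(R)=1; free=3−1=2
SNF(R) diag = [4] → torsion [4]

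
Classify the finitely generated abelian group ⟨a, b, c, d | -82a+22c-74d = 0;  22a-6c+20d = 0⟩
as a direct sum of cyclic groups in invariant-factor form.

rank_ℚ(R)=2; free=4−2=2
SNF(R) diag = [2, 2] → torsion [2, 2]

Answer: M ≅ ℤ^2 ⊕ ℤ/2 ⊕ ℤ/2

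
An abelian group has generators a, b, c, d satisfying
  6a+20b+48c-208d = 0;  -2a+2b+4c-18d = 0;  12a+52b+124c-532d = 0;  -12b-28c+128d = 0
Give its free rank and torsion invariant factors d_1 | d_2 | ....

Answer: M ≅ ℤ/2 ⊕ ℤ/2 ⊕ ℤ/4 ⊕ ℤ/12

Derivation:
rank_ℚ(R)=4; free=4−4=0
SNF(R) diag = [2, 2, 4, 12] → torsion [2, 2, 4, 12]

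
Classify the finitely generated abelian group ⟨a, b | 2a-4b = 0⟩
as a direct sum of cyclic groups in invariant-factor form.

rank_ℚ(R)=1; free=2−1=1
SNF(R) diag = [2] → torsion [2]

Answer: M ≅ ℤ^1 ⊕ ℤ/2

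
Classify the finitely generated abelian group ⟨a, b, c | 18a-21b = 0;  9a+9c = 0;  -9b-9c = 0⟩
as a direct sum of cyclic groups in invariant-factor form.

rank_ℚ(R)=3; free=3−3=0
SNF(R) diag = [3, 9, 9] → torsion [3, 9, 9]

Answer: M ≅ ℤ/3 ⊕ ℤ/9 ⊕ ℤ/9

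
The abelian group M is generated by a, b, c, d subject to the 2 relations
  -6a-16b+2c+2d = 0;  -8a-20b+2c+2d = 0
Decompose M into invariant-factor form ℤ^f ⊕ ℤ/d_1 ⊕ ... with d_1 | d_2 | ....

rank_ℚ(R)=2; free=4−2=2
SNF(R) diag = [2, 2] → torsion [2, 2]

Answer: M ≅ ℤ^2 ⊕ ℤ/2 ⊕ ℤ/2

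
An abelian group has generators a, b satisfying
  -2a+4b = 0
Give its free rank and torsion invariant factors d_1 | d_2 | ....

Answer: M ≅ ℤ^1 ⊕ ℤ/2

Derivation:
rank_ℚ(R)=1; free=2−1=1
SNF(R) diag = [2] → torsion [2]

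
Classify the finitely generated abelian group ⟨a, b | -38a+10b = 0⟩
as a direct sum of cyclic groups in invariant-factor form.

Answer: M ≅ ℤ^1 ⊕ ℤ/2

Derivation:
rank_ℚ(R)=1; free=2−1=1
SNF(R) diag = [2] → torsion [2]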